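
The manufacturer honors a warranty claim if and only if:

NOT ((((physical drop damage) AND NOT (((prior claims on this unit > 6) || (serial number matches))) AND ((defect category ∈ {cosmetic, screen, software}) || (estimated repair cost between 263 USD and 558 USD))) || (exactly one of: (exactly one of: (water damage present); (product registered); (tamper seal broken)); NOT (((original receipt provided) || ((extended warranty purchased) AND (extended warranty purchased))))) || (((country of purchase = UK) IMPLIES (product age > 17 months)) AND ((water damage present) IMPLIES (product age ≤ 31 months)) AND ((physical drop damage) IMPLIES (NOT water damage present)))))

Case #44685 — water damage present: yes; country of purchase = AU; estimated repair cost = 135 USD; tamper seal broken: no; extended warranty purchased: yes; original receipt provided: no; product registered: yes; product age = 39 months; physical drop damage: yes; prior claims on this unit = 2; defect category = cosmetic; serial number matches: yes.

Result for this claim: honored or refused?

Atomic conditions:
  physical drop damage: yes → true
  prior claims on this unit > 6: 2 > 6 is false
  serial number matches: yes → true
  defect category ∈ {cosmetic, screen, software}: cosmetic is in the set → true
  estimated repair cost between 263 USD and 558 USD: 135 in [263, 558] is false
  water damage present: yes → true
  product registered: yes → true
  tamper seal broken: no → false
  original receipt provided: no → false
  extended warranty purchased: yes → true
  country of purchase = UK: AU == UK is false
  product age > 17 months: 39 > 17 is true
  product age ≤ 31 months: 39 ≤ 31 is false
  NOT water damage present: yes → false
Combine:
[1.1.2.1] false OR true = true
[1.1.2] NOT true = false
[1.1.3] true OR false = true
[1.1] true AND false AND true = false
[1.2.1] exactly-one(true, true, false) = false
[1.2.2.1.2] true AND true = true
[1.2.2.1] false OR true = true
[1.2.2] NOT true = false
[1.2] exactly-one(false, false) = false
[1.3.1] false → true (antecedent false ⇒ implication holds) = true
[1.3.2] true → false = false
[1.3.3] true → false = false
[1.3] true AND false AND false = false
[1] false OR false OR false = false
[root] NOT false = true
Overall: true → honored

Honored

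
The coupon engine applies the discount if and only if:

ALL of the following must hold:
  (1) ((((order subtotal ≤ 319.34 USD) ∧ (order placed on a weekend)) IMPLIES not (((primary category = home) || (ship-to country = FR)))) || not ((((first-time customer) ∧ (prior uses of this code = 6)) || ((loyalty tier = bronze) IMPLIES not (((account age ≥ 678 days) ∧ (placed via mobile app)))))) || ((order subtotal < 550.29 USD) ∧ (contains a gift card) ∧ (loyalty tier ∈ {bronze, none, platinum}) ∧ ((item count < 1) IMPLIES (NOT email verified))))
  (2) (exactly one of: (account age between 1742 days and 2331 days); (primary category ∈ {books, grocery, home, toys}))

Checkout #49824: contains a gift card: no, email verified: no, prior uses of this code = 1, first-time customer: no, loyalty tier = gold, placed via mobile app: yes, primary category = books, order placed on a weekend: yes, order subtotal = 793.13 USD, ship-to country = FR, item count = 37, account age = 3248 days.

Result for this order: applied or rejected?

Atomic conditions:
  order subtotal ≤ 319.34 USD: 793.13 ≤ 319.34 is false
  order placed on a weekend: yes → true
  primary category = home: books == home is false
  ship-to country = FR: FR == FR is true
  first-time customer: no → false
  prior uses of this code = 6: 1 == 6 is false
  loyalty tier = bronze: gold == bronze is false
  account age ≥ 678 days: 3248 ≥ 678 is true
  placed via mobile app: yes → true
  order subtotal < 550.29 USD: 793.13 < 550.29 is false
  contains a gift card: no → false
  loyalty tier ∈ {bronze, none, platinum}: gold is not in the set → false
  item count < 1: 37 < 1 is false
  NOT email verified: no → true
  account age between 1742 days and 2331 days: 3248 in [1742, 2331] is false
  primary category ∈ {books, grocery, home, toys}: books is in the set → true
Combine:
[1.1.1] false AND true = false
[1.1.2.1] false OR true = true
[1.1.2] NOT true = false
[1.1] false → false (antecedent false ⇒ implication holds) = true
[1.2.1.1] false AND false = false
[1.2.1.2.2.1] true AND true = true
[1.2.1.2.2] NOT true = false
[1.2.1.2] false → false (antecedent false ⇒ implication holds) = true
[1.2.1] false OR true = true
[1.2] NOT true = false
[1.3.4] false → true (antecedent false ⇒ implication holds) = true
[1.3] false AND false AND false AND true = false
[1] true OR false OR false = true
[2] exactly-one(false, true) = true
[root] true AND true = true
Overall: true → applied

Applied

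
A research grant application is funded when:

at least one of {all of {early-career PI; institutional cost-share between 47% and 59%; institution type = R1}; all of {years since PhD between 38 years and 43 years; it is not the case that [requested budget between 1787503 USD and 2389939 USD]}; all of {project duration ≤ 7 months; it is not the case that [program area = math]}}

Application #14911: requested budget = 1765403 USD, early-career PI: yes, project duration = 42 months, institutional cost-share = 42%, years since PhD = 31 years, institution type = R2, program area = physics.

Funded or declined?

Declined

Atomic conditions:
  early-career PI: yes → true
  institutional cost-share between 47% and 59%: 42 in [47, 59] is false
  institution type = R1: R2 == R1 is false
  years since PhD between 38 years and 43 years: 31 in [38, 43] is false
  requested budget between 1787503 USD and 2389939 USD: 1765403 in [1787503, 2389939] is false
  project duration ≤ 7 months: 42 ≤ 7 is false
  program area = math: physics == math is false
Combine:
[1] true AND false AND false = false
[2.2] NOT false = true
[2] false AND true = false
[3.2] NOT false = true
[3] false AND true = false
[root] false OR false OR false = false
Overall: false → declined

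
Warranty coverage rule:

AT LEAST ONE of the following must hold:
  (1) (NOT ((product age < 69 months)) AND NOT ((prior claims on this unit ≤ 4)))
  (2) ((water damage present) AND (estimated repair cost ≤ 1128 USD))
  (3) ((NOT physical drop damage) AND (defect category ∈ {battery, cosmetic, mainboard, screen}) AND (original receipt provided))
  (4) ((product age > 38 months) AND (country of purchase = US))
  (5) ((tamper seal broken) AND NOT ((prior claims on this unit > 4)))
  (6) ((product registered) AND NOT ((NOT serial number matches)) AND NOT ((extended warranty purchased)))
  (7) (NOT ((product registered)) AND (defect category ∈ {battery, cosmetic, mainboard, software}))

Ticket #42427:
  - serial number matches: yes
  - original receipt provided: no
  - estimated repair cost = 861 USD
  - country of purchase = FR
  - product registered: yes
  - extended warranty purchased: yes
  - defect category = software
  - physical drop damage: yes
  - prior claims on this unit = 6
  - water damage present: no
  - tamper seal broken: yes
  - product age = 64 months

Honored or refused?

Atomic conditions:
  product age < 69 months: 64 < 69 is true
  prior claims on this unit ≤ 4: 6 ≤ 4 is false
  water damage present: no → false
  estimated repair cost ≤ 1128 USD: 861 ≤ 1128 is true
  NOT physical drop damage: yes → false
  defect category ∈ {battery, cosmetic, mainboard, screen}: software is not in the set → false
  original receipt provided: no → false
  product age > 38 months: 64 > 38 is true
  country of purchase = US: FR == US is false
  tamper seal broken: yes → true
  prior claims on this unit > 4: 6 > 4 is true
  product registered: yes → true
  NOT serial number matches: yes → false
  extended warranty purchased: yes → true
  defect category ∈ {battery, cosmetic, mainboard, software}: software is in the set → true
Combine:
[1.1] NOT true = false
[1.2] NOT false = true
[1] false AND true = false
[2] false AND true = false
[3] false AND false AND false = false
[4] true AND false = false
[5.2] NOT true = false
[5] true AND false = false
[6.2] NOT false = true
[6.3] NOT true = false
[6] true AND true AND false = false
[7.1] NOT true = false
[7] false AND true = false
[root] false OR false OR false OR false OR false OR false OR false = false
Overall: false → refused

Refused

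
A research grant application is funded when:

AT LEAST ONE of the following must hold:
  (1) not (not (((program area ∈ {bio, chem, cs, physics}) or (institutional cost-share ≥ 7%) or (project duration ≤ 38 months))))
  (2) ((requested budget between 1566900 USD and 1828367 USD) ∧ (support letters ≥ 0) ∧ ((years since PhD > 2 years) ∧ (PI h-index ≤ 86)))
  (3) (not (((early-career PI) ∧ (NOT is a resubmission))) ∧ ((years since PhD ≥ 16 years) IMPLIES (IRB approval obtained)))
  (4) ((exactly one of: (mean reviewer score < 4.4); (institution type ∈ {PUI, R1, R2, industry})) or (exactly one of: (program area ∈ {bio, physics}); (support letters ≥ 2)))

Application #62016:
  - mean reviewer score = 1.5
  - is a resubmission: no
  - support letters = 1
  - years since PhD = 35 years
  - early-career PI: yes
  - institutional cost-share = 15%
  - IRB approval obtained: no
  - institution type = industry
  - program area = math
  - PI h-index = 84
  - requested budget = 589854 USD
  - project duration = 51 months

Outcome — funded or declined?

Atomic conditions:
  program area ∈ {bio, chem, cs, physics}: math is not in the set → false
  institutional cost-share ≥ 7%: 15 ≥ 7 is true
  project duration ≤ 38 months: 51 ≤ 38 is false
  requested budget between 1566900 USD and 1828367 USD: 589854 in [1566900, 1828367] is false
  support letters ≥ 0: 1 ≥ 0 is true
  years since PhD > 2 years: 35 > 2 is true
  PI h-index ≤ 86: 84 ≤ 86 is true
  early-career PI: yes → true
  NOT is a resubmission: no → true
  years since PhD ≥ 16 years: 35 ≥ 16 is true
  IRB approval obtained: no → false
  mean reviewer score < 4.4: 1.5 < 4.4 is true
  institution type ∈ {PUI, R1, R2, industry}: industry is in the set → true
  program area ∈ {bio, physics}: math is not in the set → false
  support letters ≥ 2: 1 ≥ 2 is false
Combine:
[1.1.1] false OR true OR false = true
[1.1] NOT true = false
[1] NOT false = true
[2.3] true AND true = true
[2] false AND true AND true = false
[3.1.1] true AND true = true
[3.1] NOT true = false
[3.2] true → false = false
[3] false AND false = false
[4.1] exactly-one(true, true) = false
[4.2] exactly-one(false, false) = false
[4] false OR false = false
[root] true OR false OR false OR false = true
Overall: true → funded

Funded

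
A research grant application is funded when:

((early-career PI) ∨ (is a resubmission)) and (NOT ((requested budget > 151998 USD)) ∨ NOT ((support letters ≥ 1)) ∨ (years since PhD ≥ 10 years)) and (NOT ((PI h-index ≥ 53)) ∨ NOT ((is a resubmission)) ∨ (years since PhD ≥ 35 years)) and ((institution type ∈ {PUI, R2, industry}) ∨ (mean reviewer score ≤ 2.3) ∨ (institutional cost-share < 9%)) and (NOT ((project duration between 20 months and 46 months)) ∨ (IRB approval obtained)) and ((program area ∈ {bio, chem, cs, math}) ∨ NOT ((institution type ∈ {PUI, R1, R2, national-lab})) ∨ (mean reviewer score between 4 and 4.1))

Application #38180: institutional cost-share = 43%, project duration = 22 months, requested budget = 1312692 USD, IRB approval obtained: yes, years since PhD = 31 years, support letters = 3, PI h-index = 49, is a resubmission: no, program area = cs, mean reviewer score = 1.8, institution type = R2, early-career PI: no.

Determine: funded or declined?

Atomic conditions:
  early-career PI: no → false
  is a resubmission: no → false
  requested budget > 151998 USD: 1312692 > 151998 is true
  support letters ≥ 1: 3 ≥ 1 is true
  years since PhD ≥ 10 years: 31 ≥ 10 is true
  PI h-index ≥ 53: 49 ≥ 53 is false
  years since PhD ≥ 35 years: 31 ≥ 35 is false
  institution type ∈ {PUI, R2, industry}: R2 is in the set → true
  mean reviewer score ≤ 2.3: 1.8 ≤ 2.3 is true
  institutional cost-share < 9%: 43 < 9 is false
  project duration between 20 months and 46 months: 22 in [20, 46] is true
  IRB approval obtained: yes → true
  program area ∈ {bio, chem, cs, math}: cs is in the set → true
  institution type ∈ {PUI, R1, R2, national-lab}: R2 is in the set → true
  mean reviewer score between 4 and 4.1: 1.8 in [4, 4.1] is false
Combine:
[1] false OR false = false
[2.1] NOT true = false
[2.2] NOT true = false
[2] false OR false OR true = true
[3.1] NOT false = true
[3.2] NOT false = true
[3] true OR true OR false = true
[4] true OR true OR false = true
[5.1] NOT true = false
[5] false OR true = true
[6.2] NOT true = false
[6] true OR false OR false = true
[root] false AND true AND true AND true AND true AND true = false
Overall: false → declined

Declined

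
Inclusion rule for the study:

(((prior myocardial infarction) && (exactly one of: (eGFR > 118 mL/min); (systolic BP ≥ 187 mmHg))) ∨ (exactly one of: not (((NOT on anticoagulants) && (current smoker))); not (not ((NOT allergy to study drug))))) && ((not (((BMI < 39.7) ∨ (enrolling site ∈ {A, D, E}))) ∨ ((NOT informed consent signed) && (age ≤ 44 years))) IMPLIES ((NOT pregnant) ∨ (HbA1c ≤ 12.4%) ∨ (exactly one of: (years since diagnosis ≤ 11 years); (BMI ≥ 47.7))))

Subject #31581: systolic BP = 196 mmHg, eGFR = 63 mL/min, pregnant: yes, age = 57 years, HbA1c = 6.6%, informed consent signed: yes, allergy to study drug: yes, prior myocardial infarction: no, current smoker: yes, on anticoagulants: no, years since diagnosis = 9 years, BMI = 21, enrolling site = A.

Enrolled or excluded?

Excluded

Atomic conditions:
  prior myocardial infarction: no → false
  eGFR > 118 mL/min: 63 > 118 is false
  systolic BP ≥ 187 mmHg: 196 ≥ 187 is true
  NOT on anticoagulants: no → true
  current smoker: yes → true
  NOT allergy to study drug: yes → false
  BMI < 39.7: 21 < 39.7 is true
  enrolling site ∈ {A, D, E}: A is in the set → true
  NOT informed consent signed: yes → false
  age ≤ 44 years: 57 ≤ 44 is false
  NOT pregnant: yes → false
  HbA1c ≤ 12.4%: 6.6 ≤ 12.4 is true
  years since diagnosis ≤ 11 years: 9 ≤ 11 is true
  BMI ≥ 47.7: 21 ≥ 47.7 is false
Combine:
[1.1.2] exactly-one(false, true) = true
[1.1] false AND true = false
[1.2.1.1] true AND true = true
[1.2.1] NOT true = false
[1.2.2.1] NOT false = true
[1.2.2] NOT true = false
[1.2] exactly-one(false, false) = false
[1] false OR false = false
[2.1.1.1] true OR true = true
[2.1.1] NOT true = false
[2.1.2] false AND false = false
[2.1] false OR false = false
[2.2.3] exactly-one(true, false) = true
[2.2] false OR true OR true = true
[2] false → true (antecedent false ⇒ implication holds) = true
[root] false AND true = false
Overall: false → excluded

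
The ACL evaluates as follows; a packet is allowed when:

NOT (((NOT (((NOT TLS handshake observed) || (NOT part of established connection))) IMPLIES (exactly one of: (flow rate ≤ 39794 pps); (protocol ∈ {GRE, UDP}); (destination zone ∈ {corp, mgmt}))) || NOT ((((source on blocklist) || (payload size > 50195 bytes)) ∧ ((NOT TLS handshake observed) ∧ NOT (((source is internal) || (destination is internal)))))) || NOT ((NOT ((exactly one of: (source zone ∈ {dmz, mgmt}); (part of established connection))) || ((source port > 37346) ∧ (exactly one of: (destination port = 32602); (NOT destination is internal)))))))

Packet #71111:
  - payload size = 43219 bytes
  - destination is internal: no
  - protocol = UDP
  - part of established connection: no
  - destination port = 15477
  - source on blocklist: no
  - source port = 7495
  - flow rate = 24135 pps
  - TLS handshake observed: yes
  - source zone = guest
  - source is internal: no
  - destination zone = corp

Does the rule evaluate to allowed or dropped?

Dropped

Atomic conditions:
  NOT TLS handshake observed: yes → false
  NOT part of established connection: no → true
  flow rate ≤ 39794 pps: 24135 ≤ 39794 is true
  protocol ∈ {GRE, UDP}: UDP is in the set → true
  destination zone ∈ {corp, mgmt}: corp is in the set → true
  source on blocklist: no → false
  payload size > 50195 bytes: 43219 > 50195 is false
  source is internal: no → false
  destination is internal: no → false
  source zone ∈ {dmz, mgmt}: guest is not in the set → false
  part of established connection: no → false
  source port > 37346: 7495 > 37346 is false
  destination port = 32602: 15477 == 32602 is false
  NOT destination is internal: no → true
Combine:
[1.1.1.1] false OR true = true
[1.1.1] NOT true = false
[1.1.2] exactly-one(true, true, true) = false
[1.1] false → false (antecedent false ⇒ implication holds) = true
[1.2.1.1] false OR false = false
[1.2.1.2.2.1] false OR false = false
[1.2.1.2.2] NOT false = true
[1.2.1.2] false AND true = false
[1.2.1] false AND false = false
[1.2] NOT false = true
[1.3.1.1.1] exactly-one(false, false) = false
[1.3.1.1] NOT false = true
[1.3.1.2.2] exactly-one(false, true) = true
[1.3.1.2] false AND true = false
[1.3.1] true OR false = true
[1.3] NOT true = false
[1] true OR true OR false = true
[root] NOT true = false
Overall: false → dropped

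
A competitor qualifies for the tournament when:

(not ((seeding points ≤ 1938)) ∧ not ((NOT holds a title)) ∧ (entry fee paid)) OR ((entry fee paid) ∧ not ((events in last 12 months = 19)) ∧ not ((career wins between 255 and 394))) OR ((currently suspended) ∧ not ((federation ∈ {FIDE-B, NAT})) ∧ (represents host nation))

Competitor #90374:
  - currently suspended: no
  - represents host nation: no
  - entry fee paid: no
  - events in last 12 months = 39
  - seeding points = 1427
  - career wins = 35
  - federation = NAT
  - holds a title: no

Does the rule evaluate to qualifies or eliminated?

Atomic conditions:
  seeding points ≤ 1938: 1427 ≤ 1938 is true
  NOT holds a title: no → true
  entry fee paid: no → false
  events in last 12 months = 19: 39 == 19 is false
  career wins between 255 and 394: 35 in [255, 394] is false
  currently suspended: no → false
  federation ∈ {FIDE-B, NAT}: NAT is in the set → true
  represents host nation: no → false
Combine:
[1.1] NOT true = false
[1.2] NOT true = false
[1] false AND false AND false = false
[2.2] NOT false = true
[2.3] NOT false = true
[2] false AND true AND true = false
[3.2] NOT true = false
[3] false AND false AND false = false
[root] false OR false OR false = false
Overall: false → eliminated

Eliminated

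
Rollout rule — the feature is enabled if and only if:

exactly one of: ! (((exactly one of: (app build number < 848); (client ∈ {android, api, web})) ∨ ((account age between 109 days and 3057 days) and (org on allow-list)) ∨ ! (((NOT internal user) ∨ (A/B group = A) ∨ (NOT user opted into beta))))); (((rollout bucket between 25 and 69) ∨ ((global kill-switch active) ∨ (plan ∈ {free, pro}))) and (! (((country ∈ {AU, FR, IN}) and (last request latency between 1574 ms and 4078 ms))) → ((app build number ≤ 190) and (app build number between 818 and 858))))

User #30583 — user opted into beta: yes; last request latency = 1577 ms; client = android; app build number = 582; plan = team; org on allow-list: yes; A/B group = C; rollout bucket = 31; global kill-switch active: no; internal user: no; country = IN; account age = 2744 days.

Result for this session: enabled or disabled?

Atomic conditions:
  app build number < 848: 582 < 848 is true
  client ∈ {android, api, web}: android is in the set → true
  account age between 109 days and 3057 days: 2744 in [109, 3057] is true
  org on allow-list: yes → true
  NOT internal user: no → true
  A/B group = A: C == A is false
  NOT user opted into beta: yes → false
  rollout bucket between 25 and 69: 31 in [25, 69] is true
  global kill-switch active: no → false
  plan ∈ {free, pro}: team is not in the set → false
  country ∈ {AU, FR, IN}: IN is in the set → true
  last request latency between 1574 ms and 4078 ms: 1577 in [1574, 4078] is true
  app build number ≤ 190: 582 ≤ 190 is false
  app build number between 818 and 858: 582 in [818, 858] is false
Combine:
[1.1.1] exactly-one(true, true) = false
[1.1.2] true AND true = true
[1.1.3.1] true OR false OR false = true
[1.1.3] NOT true = false
[1.1] false OR true OR false = true
[1] NOT true = false
[2.1.2] false OR false = false
[2.1] true OR false = true
[2.2.1.1] true AND true = true
[2.2.1] NOT true = false
[2.2.2] false AND false = false
[2.2] false → false (antecedent false ⇒ implication holds) = true
[2] true AND true = true
[root] exactly-one(false, true) = true
Overall: true → enabled

Enabled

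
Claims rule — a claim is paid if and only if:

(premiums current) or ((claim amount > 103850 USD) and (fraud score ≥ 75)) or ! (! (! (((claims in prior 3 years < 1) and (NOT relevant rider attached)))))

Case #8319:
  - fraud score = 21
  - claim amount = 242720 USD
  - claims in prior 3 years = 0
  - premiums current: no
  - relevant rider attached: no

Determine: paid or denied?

Atomic conditions:
  premiums current: no → false
  claim amount > 103850 USD: 242720 > 103850 is true
  fraud score ≥ 75: 21 ≥ 75 is false
  claims in prior 3 years < 1: 0 < 1 is true
  NOT relevant rider attached: no → true
Combine:
[2] true AND false = false
[3.1.1.1] true AND true = true
[3.1.1] NOT true = false
[3.1] NOT false = true
[3] NOT true = false
[root] false OR false OR false = false
Overall: false → denied

Denied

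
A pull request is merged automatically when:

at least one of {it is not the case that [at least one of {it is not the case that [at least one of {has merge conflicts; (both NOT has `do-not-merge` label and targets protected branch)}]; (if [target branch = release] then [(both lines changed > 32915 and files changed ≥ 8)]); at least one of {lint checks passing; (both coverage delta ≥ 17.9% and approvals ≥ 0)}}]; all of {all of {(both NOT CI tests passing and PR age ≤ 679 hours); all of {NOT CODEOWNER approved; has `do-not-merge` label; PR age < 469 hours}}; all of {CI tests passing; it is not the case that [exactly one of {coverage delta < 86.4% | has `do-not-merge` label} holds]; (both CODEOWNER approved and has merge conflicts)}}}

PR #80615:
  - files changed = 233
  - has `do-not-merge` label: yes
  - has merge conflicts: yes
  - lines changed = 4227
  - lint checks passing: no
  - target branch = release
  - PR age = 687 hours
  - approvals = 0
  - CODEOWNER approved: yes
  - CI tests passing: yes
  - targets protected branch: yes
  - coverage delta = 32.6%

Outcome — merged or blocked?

Blocked

Atomic conditions:
  has merge conflicts: yes → true
  NOT has `do-not-merge` label: yes → false
  targets protected branch: yes → true
  target branch = release: release == release is true
  lines changed > 32915: 4227 > 32915 is false
  files changed ≥ 8: 233 ≥ 8 is true
  lint checks passing: no → false
  coverage delta ≥ 17.9%: 32.6 ≥ 17.9 is true
  approvals ≥ 0: 0 ≥ 0 is true
  NOT CI tests passing: yes → false
  PR age ≤ 679 hours: 687 ≤ 679 is false
  NOT CODEOWNER approved: yes → false
  has `do-not-merge` label: yes → true
  PR age < 469 hours: 687 < 469 is false
  CI tests passing: yes → true
  coverage delta < 86.4%: 32.6 < 86.4 is true
  CODEOWNER approved: yes → true
Combine:
[1.1.1.1.2] false AND true = false
[1.1.1.1] true OR false = true
[1.1.1] NOT true = false
[1.1.2.2] false AND true = false
[1.1.2] true → false = false
[1.1.3.2] true AND true = true
[1.1.3] false OR true = true
[1.1] false OR false OR true = true
[1] NOT true = false
[2.1.1] false AND false = false
[2.1.2] false AND true AND false = false
[2.1] false AND false = false
[2.2.2.1] exactly-one(true, true) = false
[2.2.2] NOT false = true
[2.2.3] true AND true = true
[2.2] true AND true AND true = true
[2] false AND true = false
[root] false OR false = false
Overall: false → blocked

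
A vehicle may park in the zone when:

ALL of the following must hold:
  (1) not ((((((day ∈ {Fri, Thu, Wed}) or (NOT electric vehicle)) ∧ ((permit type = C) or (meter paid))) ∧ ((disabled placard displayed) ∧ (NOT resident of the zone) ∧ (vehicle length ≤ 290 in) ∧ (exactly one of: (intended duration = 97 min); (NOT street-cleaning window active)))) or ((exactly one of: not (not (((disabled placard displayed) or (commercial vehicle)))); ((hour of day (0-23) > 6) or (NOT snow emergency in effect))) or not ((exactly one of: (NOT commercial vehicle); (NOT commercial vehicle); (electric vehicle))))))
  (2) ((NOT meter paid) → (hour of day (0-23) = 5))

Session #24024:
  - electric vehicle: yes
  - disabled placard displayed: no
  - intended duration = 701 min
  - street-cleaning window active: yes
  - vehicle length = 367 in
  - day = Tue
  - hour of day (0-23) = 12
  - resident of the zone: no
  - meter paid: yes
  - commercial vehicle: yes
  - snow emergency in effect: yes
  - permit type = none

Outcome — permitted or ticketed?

Atomic conditions:
  day ∈ {Fri, Thu, Wed}: Tue is not in the set → false
  NOT electric vehicle: yes → false
  permit type = C: none == C is false
  meter paid: yes → true
  disabled placard displayed: no → false
  NOT resident of the zone: no → true
  vehicle length ≤ 290 in: 367 ≤ 290 is false
  intended duration = 97 min: 701 == 97 is false
  NOT street-cleaning window active: yes → false
  commercial vehicle: yes → true
  hour of day (0-23) > 6: 12 > 6 is true
  NOT snow emergency in effect: yes → false
  NOT commercial vehicle: yes → false
  electric vehicle: yes → true
  NOT meter paid: yes → false
  hour of day (0-23) = 5: 12 == 5 is false
Combine:
[1.1.1.1.1] false OR false = false
[1.1.1.1.2] false OR true = true
[1.1.1.1] false AND true = false
[1.1.1.2.4] exactly-one(false, false) = false
[1.1.1.2] false AND true AND false AND false = false
[1.1.1] false AND false = false
[1.1.2.1.1.1.1] false OR true = true
[1.1.2.1.1.1] NOT true = false
[1.1.2.1.1] NOT false = true
[1.1.2.1.2] true OR false = true
[1.1.2.1] exactly-one(true, true) = false
[1.1.2.2.1] exactly-one(false, false, true) = true
[1.1.2.2] NOT true = false
[1.1.2] false OR false = false
[1.1] false OR false = false
[1] NOT false = true
[2] false → false (antecedent false ⇒ implication holds) = true
[root] true AND true = true
Overall: true → permitted

Permitted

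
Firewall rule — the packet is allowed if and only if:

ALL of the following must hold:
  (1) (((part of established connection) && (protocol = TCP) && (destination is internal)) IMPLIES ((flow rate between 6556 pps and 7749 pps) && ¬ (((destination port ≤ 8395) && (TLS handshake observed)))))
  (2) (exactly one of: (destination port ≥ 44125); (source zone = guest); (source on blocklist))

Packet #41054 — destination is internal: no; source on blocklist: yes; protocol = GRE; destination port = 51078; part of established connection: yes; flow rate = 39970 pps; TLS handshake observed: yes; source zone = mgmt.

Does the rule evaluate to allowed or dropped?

Atomic conditions:
  part of established connection: yes → true
  protocol = TCP: GRE == TCP is false
  destination is internal: no → false
  flow rate between 6556 pps and 7749 pps: 39970 in [6556, 7749] is false
  destination port ≤ 8395: 51078 ≤ 8395 is false
  TLS handshake observed: yes → true
  destination port ≥ 44125: 51078 ≥ 44125 is true
  source zone = guest: mgmt == guest is false
  source on blocklist: yes → true
Combine:
[1.1] true AND false AND false = false
[1.2.2.1] false AND true = false
[1.2.2] NOT false = true
[1.2] false AND true = false
[1] false → false (antecedent false ⇒ implication holds) = true
[2] exactly-one(true, false, true) = false
[root] true AND false = false
Overall: false → dropped

Dropped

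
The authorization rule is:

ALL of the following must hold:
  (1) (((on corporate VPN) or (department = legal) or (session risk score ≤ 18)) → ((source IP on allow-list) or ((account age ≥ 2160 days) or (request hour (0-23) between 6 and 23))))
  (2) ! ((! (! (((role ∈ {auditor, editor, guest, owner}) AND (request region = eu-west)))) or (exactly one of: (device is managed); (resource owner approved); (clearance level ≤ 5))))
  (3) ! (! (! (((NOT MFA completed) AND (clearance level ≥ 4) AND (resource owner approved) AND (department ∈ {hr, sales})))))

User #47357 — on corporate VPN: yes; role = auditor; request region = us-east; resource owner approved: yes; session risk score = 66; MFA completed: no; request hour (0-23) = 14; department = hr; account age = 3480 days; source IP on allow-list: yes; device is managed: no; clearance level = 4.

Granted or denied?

Atomic conditions:
  on corporate VPN: yes → true
  department = legal: hr == legal is false
  session risk score ≤ 18: 66 ≤ 18 is false
  source IP on allow-list: yes → true
  account age ≥ 2160 days: 3480 ≥ 2160 is true
  request hour (0-23) between 6 and 23: 14 in [6, 23] is true
  role ∈ {auditor, editor, guest, owner}: auditor is in the set → true
  request region = eu-west: us-east == eu-west is false
  device is managed: no → false
  resource owner approved: yes → true
  clearance level ≤ 5: 4 ≤ 5 is true
  NOT MFA completed: no → true
  clearance level ≥ 4: 4 ≥ 4 is true
  department ∈ {hr, sales}: hr is in the set → true
Combine:
[1.1] true OR false OR false = true
[1.2.2] true OR true = true
[1.2] true OR true = true
[1] true → true = true
[2.1.1.1.1] true AND false = false
[2.1.1.1] NOT false = true
[2.1.1] NOT true = false
[2.1.2] exactly-one(false, true, true) = false
[2.1] false OR false = false
[2] NOT false = true
[3.1.1.1] true AND true AND true AND true = true
[3.1.1] NOT true = false
[3.1] NOT false = true
[3] NOT true = false
[root] true AND true AND false = false
Overall: false → denied

Denied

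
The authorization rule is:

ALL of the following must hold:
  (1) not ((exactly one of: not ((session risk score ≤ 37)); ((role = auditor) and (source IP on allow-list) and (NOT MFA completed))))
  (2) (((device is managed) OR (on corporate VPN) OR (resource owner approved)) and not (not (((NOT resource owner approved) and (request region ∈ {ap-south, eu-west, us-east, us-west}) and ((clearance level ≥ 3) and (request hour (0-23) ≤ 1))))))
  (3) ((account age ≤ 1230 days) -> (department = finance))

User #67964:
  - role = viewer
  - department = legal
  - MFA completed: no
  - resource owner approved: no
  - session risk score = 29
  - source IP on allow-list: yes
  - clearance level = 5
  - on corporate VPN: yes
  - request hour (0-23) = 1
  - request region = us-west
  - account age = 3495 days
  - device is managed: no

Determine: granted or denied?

Granted

Atomic conditions:
  session risk score ≤ 37: 29 ≤ 37 is true
  role = auditor: viewer == auditor is false
  source IP on allow-list: yes → true
  NOT MFA completed: no → true
  device is managed: no → false
  on corporate VPN: yes → true
  resource owner approved: no → false
  NOT resource owner approved: no → true
  request region ∈ {ap-south, eu-west, us-east, us-west}: us-west is in the set → true
  clearance level ≥ 3: 5 ≥ 3 is true
  request hour (0-23) ≤ 1: 1 ≤ 1 is true
  account age ≤ 1230 days: 3495 ≤ 1230 is false
  department = finance: legal == finance is false
Combine:
[1.1.1] NOT true = false
[1.1.2] false AND true AND true = false
[1.1] exactly-one(false, false) = false
[1] NOT false = true
[2.1] false OR true OR false = true
[2.2.1.1.3] true AND true = true
[2.2.1.1] true AND true AND true = true
[2.2.1] NOT true = false
[2.2] NOT false = true
[2] true AND true = true
[3] false → false (antecedent false ⇒ implication holds) = true
[root] true AND true AND true = true
Overall: true → granted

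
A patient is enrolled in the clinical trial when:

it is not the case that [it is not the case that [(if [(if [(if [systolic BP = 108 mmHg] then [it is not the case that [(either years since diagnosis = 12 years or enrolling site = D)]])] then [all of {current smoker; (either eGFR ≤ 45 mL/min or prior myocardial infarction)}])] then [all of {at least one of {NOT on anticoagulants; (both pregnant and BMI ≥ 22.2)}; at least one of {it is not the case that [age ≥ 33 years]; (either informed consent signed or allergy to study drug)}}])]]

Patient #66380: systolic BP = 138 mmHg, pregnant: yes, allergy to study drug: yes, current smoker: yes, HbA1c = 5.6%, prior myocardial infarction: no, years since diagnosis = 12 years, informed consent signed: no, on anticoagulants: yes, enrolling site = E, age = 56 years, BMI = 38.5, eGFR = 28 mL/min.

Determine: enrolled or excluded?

Atomic conditions:
  systolic BP = 108 mmHg: 138 == 108 is false
  years since diagnosis = 12 years: 12 == 12 is true
  enrolling site = D: E == D is false
  current smoker: yes → true
  eGFR ≤ 45 mL/min: 28 ≤ 45 is true
  prior myocardial infarction: no → false
  NOT on anticoagulants: yes → false
  pregnant: yes → true
  BMI ≥ 22.2: 38.5 ≥ 22.2 is true
  age ≥ 33 years: 56 ≥ 33 is true
  informed consent signed: no → false
  allergy to study drug: yes → true
Combine:
[1.1.1.1.2.1] true OR false = true
[1.1.1.1.2] NOT true = false
[1.1.1.1] false → false (antecedent false ⇒ implication holds) = true
[1.1.1.2.2] true OR false = true
[1.1.1.2] true AND true = true
[1.1.1] true → true = true
[1.1.2.1.2] true AND true = true
[1.1.2.1] false OR true = true
[1.1.2.2.1] NOT true = false
[1.1.2.2.2] false OR true = true
[1.1.2.2] false OR true = true
[1.1.2] true AND true = true
[1.1] true → true = true
[1] NOT true = false
[root] NOT false = true
Overall: true → enrolled

Enrolled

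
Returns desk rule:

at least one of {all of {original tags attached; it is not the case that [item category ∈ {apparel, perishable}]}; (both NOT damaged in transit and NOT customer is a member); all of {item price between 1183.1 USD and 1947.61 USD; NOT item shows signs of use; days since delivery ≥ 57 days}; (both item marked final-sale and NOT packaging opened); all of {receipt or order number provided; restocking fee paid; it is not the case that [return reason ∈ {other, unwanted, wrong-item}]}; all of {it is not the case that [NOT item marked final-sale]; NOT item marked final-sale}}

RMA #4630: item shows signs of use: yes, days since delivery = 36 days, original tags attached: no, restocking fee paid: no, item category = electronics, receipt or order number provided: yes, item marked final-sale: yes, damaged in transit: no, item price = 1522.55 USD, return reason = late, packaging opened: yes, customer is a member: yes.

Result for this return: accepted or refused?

Atomic conditions:
  original tags attached: no → false
  item category ∈ {apparel, perishable}: electronics is not in the set → false
  NOT damaged in transit: no → true
  NOT customer is a member: yes → false
  item price between 1183.1 USD and 1947.61 USD: 1522.55 in [1183.1, 1947.61] is true
  NOT item shows signs of use: yes → false
  days since delivery ≥ 57 days: 36 ≥ 57 is false
  item marked final-sale: yes → true
  NOT packaging opened: yes → false
  receipt or order number provided: yes → true
  restocking fee paid: no → false
  return reason ∈ {other, unwanted, wrong-item}: late is not in the set → false
  NOT item marked final-sale: yes → false
Combine:
[1.2] NOT false = true
[1] false AND true = false
[2] true AND false = false
[3] true AND false AND false = false
[4] true AND false = false
[5.3] NOT false = true
[5] true AND false AND true = false
[6.1] NOT false = true
[6] true AND false = false
[root] false OR false OR false OR false OR false OR false = false
Overall: false → refused

Refused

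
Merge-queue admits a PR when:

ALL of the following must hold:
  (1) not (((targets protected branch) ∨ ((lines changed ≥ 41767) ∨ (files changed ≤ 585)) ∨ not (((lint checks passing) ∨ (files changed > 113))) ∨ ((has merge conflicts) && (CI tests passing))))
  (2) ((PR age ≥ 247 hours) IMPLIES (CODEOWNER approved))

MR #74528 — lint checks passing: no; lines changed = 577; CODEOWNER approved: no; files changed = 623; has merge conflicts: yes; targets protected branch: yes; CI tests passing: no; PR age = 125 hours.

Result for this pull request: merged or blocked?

Blocked

Atomic conditions:
  targets protected branch: yes → true
  lines changed ≥ 41767: 577 ≥ 41767 is false
  files changed ≤ 585: 623 ≤ 585 is false
  lint checks passing: no → false
  files changed > 113: 623 > 113 is true
  has merge conflicts: yes → true
  CI tests passing: no → false
  PR age ≥ 247 hours: 125 ≥ 247 is false
  CODEOWNER approved: no → false
Combine:
[1.1.2] false OR false = false
[1.1.3.1] false OR true = true
[1.1.3] NOT true = false
[1.1.4] true AND false = false
[1.1] true OR false OR false OR false = true
[1] NOT true = false
[2] false → false (antecedent false ⇒ implication holds) = true
[root] false AND true = false
Overall: false → blocked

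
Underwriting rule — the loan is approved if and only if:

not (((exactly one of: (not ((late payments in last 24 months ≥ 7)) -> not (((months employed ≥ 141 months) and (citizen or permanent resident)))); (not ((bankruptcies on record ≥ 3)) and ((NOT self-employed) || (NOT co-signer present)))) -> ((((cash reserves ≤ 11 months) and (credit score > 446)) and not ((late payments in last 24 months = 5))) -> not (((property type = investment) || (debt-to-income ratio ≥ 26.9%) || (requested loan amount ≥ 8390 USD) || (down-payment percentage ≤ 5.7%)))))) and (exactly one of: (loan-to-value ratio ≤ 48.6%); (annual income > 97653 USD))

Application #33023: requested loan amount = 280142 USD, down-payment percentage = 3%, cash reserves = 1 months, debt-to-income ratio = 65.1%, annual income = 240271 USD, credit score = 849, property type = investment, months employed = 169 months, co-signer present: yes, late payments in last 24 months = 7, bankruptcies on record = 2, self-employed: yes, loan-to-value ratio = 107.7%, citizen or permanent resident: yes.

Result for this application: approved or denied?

Atomic conditions:
  late payments in last 24 months ≥ 7: 7 ≥ 7 is true
  months employed ≥ 141 months: 169 ≥ 141 is true
  citizen or permanent resident: yes → true
  bankruptcies on record ≥ 3: 2 ≥ 3 is false
  NOT self-employed: yes → false
  NOT co-signer present: yes → false
  cash reserves ≤ 11 months: 1 ≤ 11 is true
  credit score > 446: 849 > 446 is true
  late payments in last 24 months = 5: 7 == 5 is false
  property type = investment: investment == investment is true
  debt-to-income ratio ≥ 26.9%: 65.1 ≥ 26.9 is true
  requested loan amount ≥ 8390 USD: 280142 ≥ 8390 is true
  down-payment percentage ≤ 5.7%: 3 ≤ 5.7 is true
  loan-to-value ratio ≤ 48.6%: 107.7 ≤ 48.6 is false
  annual income > 97653 USD: 240271 > 97653 is true
Combine:
[1.1.1.1.1] NOT true = false
[1.1.1.1.2.1] true AND true = true
[1.1.1.1.2] NOT true = false
[1.1.1.1] false → false (antecedent false ⇒ implication holds) = true
[1.1.1.2.1] NOT false = true
[1.1.1.2.2] false OR false = false
[1.1.1.2] true AND false = false
[1.1.1] exactly-one(true, false) = true
[1.1.2.1.1] true AND true = true
[1.1.2.1.2] NOT false = true
[1.1.2.1] true AND true = true
[1.1.2.2.1] true OR true OR true OR true = true
[1.1.2.2] NOT true = false
[1.1.2] true → false = false
[1.1] true → false = false
[1] NOT false = true
[2] exactly-one(false, true) = true
[root] true AND true = true
Overall: true → approved

Approved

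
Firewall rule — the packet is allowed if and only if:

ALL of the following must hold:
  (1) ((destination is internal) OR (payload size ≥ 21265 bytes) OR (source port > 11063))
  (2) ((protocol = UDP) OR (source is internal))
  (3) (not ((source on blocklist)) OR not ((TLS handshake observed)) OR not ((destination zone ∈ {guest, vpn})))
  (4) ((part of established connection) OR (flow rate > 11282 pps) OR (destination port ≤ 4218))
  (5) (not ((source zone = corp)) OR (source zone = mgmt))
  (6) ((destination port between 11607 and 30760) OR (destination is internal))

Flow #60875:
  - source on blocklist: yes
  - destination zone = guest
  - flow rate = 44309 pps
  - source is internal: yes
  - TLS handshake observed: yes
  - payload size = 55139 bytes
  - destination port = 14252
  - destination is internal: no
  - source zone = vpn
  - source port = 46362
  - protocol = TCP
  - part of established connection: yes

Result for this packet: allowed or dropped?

Atomic conditions:
  destination is internal: no → false
  payload size ≥ 21265 bytes: 55139 ≥ 21265 is true
  source port > 11063: 46362 > 11063 is true
  protocol = UDP: TCP == UDP is false
  source is internal: yes → true
  source on blocklist: yes → true
  TLS handshake observed: yes → true
  destination zone ∈ {guest, vpn}: guest is in the set → true
  part of established connection: yes → true
  flow rate > 11282 pps: 44309 > 11282 is true
  destination port ≤ 4218: 14252 ≤ 4218 is false
  source zone = corp: vpn == corp is false
  source zone = mgmt: vpn == mgmt is false
  destination port between 11607 and 30760: 14252 in [11607, 30760] is true
Combine:
[1] false OR true OR true = true
[2] false OR true = true
[3.1] NOT true = false
[3.2] NOT true = false
[3.3] NOT true = false
[3] false OR false OR false = false
[4] true OR true OR false = true
[5.1] NOT false = true
[5] true OR false = true
[6] true OR false = true
[root] true AND true AND false AND true AND true AND true = false
Overall: false → dropped

Dropped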